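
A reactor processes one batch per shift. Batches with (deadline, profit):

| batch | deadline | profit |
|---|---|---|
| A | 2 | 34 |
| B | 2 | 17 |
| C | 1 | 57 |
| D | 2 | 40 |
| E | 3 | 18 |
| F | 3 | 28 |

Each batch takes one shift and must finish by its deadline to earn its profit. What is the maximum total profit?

Profit order: C=57 D=40 A=34 F=28 E=18 B=17
Assign: C→slot 1, D→slot 2, A skipped, F→slot 3, E skipped, B skipped.
Slots: [1:C] [2:D] [3:F]
Profit = 57 + 40 + 28 = 125

125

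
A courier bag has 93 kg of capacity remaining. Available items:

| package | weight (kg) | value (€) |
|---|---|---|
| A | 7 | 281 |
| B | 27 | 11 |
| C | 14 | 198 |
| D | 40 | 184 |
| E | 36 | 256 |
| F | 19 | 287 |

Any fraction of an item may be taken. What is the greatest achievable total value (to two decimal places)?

1100.20

Sort by value per unit weight and fill in that order.
Order: A (281/7=40.14) > F (287/19=15.11) > C (198/14=14.14) > E (256/36=7.11) > D (184/40=4.60) > B (11/27=0.41)
Fill: take A (7 @ 281) → take F (19 @ 287) → take C (14 @ 198) → take E (36 @ 256) → take 17/40 of D → 78.20; 93/93 used.
Total value = 1100.20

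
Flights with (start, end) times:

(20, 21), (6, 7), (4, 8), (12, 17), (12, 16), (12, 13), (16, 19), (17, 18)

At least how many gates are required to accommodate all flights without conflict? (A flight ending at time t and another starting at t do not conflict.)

3

Count concurrent intervals with a sweep; the peak is the room count.
Events (time:±→running): 4:+→1 6:+→2 7:-→1 8:-→0 12:+→1 12:+→2 12:+→3 … peak 3.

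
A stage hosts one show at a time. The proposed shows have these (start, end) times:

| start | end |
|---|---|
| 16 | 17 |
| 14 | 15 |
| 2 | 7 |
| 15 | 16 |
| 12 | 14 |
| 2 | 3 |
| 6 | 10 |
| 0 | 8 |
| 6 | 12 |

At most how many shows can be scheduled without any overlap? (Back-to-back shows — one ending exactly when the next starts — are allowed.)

Order by finish time; keep every interval that doesn't clash with the previous kept one.
Sorted by end: (2,3)  (2,7)  (0,8)  (6,10)  (6,12)  (12,14)  (14,15)  (15,16)  (16,17)
take (2,3); take (6,10); take (12,14); take (14,15); take (15,16); take (16,17).
Selected 6 shows.

6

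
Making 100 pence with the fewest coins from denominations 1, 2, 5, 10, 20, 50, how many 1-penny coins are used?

0

100 − 2×50→0
Count of 1: 0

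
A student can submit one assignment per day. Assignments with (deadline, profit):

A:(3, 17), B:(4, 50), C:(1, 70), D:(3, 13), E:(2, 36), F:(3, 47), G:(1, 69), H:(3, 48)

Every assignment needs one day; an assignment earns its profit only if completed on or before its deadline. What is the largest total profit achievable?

Take jobs in profit order; each goes to the latest open slot no later than its deadline.
Profit order: C=70 G=69 B=50 H=48 F=47 E=36 A=17 D=13
Assign: C→slot 1, G skipped, B→slot 4, H→slot 3, F→slot 2, E skipped, A skipped, D skipped.
Slots: [1:C] [2:F] [3:H] [4:B]
Profit = 70 + 47 + 48 + 50 = 215

215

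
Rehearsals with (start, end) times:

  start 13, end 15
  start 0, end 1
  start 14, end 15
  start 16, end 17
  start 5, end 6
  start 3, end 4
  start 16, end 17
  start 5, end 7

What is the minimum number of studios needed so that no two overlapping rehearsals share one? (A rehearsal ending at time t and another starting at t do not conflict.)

2

Count concurrent intervals with a sweep; the peak is the room count.
Events (time:±→running): 0:+→1 1:-→0 3:+→1 4:-→0 5:+→1 5:+→2 … peak 2.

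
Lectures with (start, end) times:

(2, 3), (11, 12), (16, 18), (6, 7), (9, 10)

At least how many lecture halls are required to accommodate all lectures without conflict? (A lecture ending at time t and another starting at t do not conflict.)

1

Count concurrent intervals with a sweep; the peak is the room count.
Events (time:±→running): 2:+→1 … peak 1.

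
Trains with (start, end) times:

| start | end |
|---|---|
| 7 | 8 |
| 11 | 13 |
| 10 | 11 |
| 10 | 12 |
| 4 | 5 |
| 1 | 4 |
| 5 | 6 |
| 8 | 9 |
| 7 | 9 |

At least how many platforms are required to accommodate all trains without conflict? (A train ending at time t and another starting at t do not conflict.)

2

starts: [1, 4, 5, 7, 7, 8, 10, 10, 11]
ends:   [4, 5, 6, 8, 9, 9, 11, 12, 13]
s1→1 e4→0 s4→1 e5→0 s5→1 e6→0 s7→1 s7→2  — peak 2.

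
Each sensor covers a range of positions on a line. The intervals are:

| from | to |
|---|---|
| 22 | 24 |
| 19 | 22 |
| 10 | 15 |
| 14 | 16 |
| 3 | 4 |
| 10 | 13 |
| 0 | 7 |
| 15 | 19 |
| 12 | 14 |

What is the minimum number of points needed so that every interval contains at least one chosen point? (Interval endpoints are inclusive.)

Sorted: [3,4] [0,7] [10,13] [12,14] [10,15] [14,16] [15,19] [19,22] [22,24]
{[3,4],[0,7]} hit by 4; {[10,13],[12,14],[10,15]} hit by 13; {[14,16],[15,19]} hit by 16; {[19,22],[22,24]} hit by 22.
Points: 4, 13, 16, 22 (4 total).

4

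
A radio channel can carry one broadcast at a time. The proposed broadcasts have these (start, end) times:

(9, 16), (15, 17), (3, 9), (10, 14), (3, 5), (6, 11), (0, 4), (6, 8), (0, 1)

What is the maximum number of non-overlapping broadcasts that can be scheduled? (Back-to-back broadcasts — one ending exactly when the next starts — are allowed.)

5

Greedy by earliest finish: after sorting by end time, pick each interval compatible with the last pick.
By end time: (0,1), (0,4), (3,5), (6,8), (3,9), (6,11), (10,14), (9,16), (15,17).
Pick (0,1); next start ≥ 1 → (3,5); next start ≥ 5 → (6,8); next start ≥ 8 → (10,14); next start ≥ 14 → (15,17).
Selected 5 broadcasts.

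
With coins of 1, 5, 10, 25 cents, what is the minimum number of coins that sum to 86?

Use the largest denomination that fits, subtract, and repeat.
86 − 3×25→11 − 1×10→1 − 1×1→0
Total coins = 3 + 1 + 1 = 5

5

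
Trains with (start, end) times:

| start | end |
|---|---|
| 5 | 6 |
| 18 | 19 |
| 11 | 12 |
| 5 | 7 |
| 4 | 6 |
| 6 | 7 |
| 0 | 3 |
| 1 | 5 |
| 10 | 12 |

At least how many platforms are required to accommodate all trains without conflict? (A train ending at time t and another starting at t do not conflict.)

Events (time:±→running): 0:+→1 1:+→2 3:-→1 4:+→2 5:-→1 5:+→2 5:+→3 … peak 3.

3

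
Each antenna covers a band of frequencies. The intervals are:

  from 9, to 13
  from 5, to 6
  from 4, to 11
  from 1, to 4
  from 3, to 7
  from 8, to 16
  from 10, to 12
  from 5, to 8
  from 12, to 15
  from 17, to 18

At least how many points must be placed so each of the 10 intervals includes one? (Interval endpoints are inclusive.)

4

Process intervals by earliest right end; each time one isn't hit yet, stab at its right endpoint.
By right end: [1,4]  [5,6]  [3,7]  [5,8]  [4,11]  [10,12]  [9,13]  [12,15]  [8,16]  [17,18]
[1,4] uncovered → point at 4; [5,6] uncovered → point at 6; [10,12] uncovered → point at 12; [17,18] uncovered → point at 18.
Points: 4, 6, 12, 18 (4 total).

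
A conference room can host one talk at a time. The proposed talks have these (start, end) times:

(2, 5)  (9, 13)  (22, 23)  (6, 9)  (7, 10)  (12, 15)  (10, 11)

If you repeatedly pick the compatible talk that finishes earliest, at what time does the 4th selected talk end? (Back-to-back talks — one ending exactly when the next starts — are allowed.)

15

Sort by end time and greedily take each interval whose start is ≥ the last chosen end.
Sorted by end: (2,5)  (6,9)  (7,10)  (10,11)  (9,13)  (12,15)  (22,23)
take (2,5); take (6,9); take (10,11); take (12,15); take (22,23).
Selected: (2,5) (6,9) (10,11) (12,15) (22,23)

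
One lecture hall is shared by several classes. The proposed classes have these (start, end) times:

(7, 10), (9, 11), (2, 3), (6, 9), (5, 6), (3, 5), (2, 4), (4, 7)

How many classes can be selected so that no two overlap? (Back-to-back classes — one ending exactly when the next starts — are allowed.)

5

Sorted by end: (2,3)  (2,4)  (3,5)  (5,6)  (4,7)  (6,9)  (7,10)  (9,11)
take (2,3); skip (2,4); take (3,5); take (5,6); take (6,9); take (9,11).
Selected 5 classes.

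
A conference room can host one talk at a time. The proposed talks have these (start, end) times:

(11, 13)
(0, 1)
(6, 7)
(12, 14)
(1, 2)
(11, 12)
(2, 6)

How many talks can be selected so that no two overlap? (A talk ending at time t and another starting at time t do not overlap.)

By end time: (0,1), (1,2), (2,6), (6,7), (11,12), (11,13), (12,14).
Pick (0,1); next start ≥ 1 → (1,2); next start ≥ 2 → (2,6); next start ≥ 6 → (6,7); next start ≥ 7 → (11,12); next start ≥ 12 → (12,14).
Selected 6 talks.

6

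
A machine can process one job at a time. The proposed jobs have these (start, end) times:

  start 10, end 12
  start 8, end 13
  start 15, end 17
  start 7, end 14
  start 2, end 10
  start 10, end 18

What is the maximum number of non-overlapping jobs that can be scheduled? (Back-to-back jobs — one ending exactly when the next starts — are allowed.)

3

By end time: (2,10), (10,12), (8,13), (7,14), (15,17), (10,18).
Pick (2,10); next start ≥ 10 → (10,12); next start ≥ 12 → (15,17).
Selected 3 jobs.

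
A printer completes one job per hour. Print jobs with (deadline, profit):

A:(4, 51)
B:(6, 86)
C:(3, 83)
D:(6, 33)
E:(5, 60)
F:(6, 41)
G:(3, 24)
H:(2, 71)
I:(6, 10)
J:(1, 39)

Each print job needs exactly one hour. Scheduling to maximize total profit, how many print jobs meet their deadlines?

Sort by profit descending; place each in the latest free slot ≤ its deadline.
Profit order: B=86 C=83 H=71 E=60 A=51 F=41 J=39 D=33 G=24 I=10
Assign: B→slot 6, C→slot 3, H→slot 2, E→slot 5, A→slot 4, F→slot 1, J skipped, D skipped, G skipped, I skipped.
Slots: [1:F] [2:H] [3:C] [4:A] [5:E] [6:B]
6 of 10 scheduled.

6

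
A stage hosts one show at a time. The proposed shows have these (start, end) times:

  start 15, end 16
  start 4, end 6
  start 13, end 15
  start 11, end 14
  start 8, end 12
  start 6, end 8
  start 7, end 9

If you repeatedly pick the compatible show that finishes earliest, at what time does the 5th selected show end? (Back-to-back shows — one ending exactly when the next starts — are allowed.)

Greedy by earliest finish: after sorting by end time, pick each interval compatible with the last pick.
By end time: (4,6), (6,8), (7,9), (8,12), (11,14), (13,15), (15,16).
Pick (4,6); next start ≥ 6 → (6,8); next start ≥ 8 → (8,12); next start ≥ 12 → (13,15); next start ≥ 15 → (15,16).
Selected: (4,6) (6,8) (8,12) (13,15) (15,16)

16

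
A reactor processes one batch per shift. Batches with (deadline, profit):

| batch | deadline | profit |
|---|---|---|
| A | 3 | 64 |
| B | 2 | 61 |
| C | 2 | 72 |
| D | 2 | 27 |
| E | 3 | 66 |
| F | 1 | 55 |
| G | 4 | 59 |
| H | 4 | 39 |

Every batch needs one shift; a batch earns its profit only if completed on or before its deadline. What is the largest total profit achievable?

261

By profit: C(d2,72), E(d3,66), A(d3,64), B(d2,61), G(d4,59), F(d1,55), H(d4,39), D(d2,27)
C→slot 2; E→slot 3; A→slot 1; B skipped; G→slot 4; F skipped; H skipped; D skipped.
Profit = 64 + 72 + 66 + 59 = 261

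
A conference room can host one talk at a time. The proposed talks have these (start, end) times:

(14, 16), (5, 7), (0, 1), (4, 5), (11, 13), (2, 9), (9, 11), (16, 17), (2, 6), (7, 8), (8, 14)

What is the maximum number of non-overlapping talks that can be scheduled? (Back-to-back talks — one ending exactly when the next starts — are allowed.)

8

By end time: (0,1), (4,5), (2,6), (5,7), (7,8), (2,9), (9,11), (11,13), (8,14), (14,16), (16,17).
Pick (0,1); next start ≥ 1 → (4,5); next start ≥ 5 → (5,7); next start ≥ 7 → (7,8); next start ≥ 8 → (9,11); next start ≥ 11 → (11,13); next start ≥ 13 → (14,16); next start ≥ 16 → (16,17).
Selected 8 talks.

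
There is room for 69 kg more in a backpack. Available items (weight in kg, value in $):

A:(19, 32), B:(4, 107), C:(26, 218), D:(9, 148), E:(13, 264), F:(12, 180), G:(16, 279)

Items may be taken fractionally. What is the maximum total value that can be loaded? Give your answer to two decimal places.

1103.77

Ratios (sorted): B 26.75, E 20.31, G 17.44, D 16.44, F 15.00, C 8.38, A 1.68
take B (4 @ 107); take E (13 @ 264); take G (16 @ 279); take D (9 @ 148); take F (12 @ 180); take 15/26 of C → 125.77. Capacity used 69/69.
Total value = 1103.77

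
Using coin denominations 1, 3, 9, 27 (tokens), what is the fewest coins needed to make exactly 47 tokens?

47 − 1×27→20 − 2×9→2 − 2×1→0
Total coins = 1 + 2 + 2 = 5

5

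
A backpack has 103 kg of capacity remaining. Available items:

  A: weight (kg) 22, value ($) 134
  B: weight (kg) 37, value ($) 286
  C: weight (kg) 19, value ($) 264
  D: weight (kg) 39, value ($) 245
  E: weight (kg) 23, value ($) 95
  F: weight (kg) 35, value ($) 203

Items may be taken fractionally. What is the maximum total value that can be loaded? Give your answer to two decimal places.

Order: C (264/19=13.89) > B (286/37=7.73) > D (245/39=6.28) > A (134/22=6.09) > F (203/35=5.80) > E (95/23=4.13)
Fill: take C (19 @ 264) → take B (37 @ 286) → take D (39 @ 245) → take 8/22 of A → 48.73; 103/103 used.
Total value = 843.73

843.73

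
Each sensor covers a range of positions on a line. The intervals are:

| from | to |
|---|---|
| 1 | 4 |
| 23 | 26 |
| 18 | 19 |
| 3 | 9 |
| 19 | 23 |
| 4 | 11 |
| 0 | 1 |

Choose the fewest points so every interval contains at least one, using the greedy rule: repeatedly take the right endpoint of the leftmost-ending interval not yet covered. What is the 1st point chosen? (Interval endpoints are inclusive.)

Sorted: [0,1] [1,4] [3,9] [4,11] [18,19] [19,23] [23,26]
{[0,1],[1,4]} hit by 1; {[3,9],[4,11]} hit by 9; {[18,19],[19,23]} hit by 19; {[23,26]} hit by 26.
Points: 1, 9, 19, 26 (4 total).

1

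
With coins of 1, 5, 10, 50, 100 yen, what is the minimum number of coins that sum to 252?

252 = 2×100 + 1×50 + 2×1
Total coins = 2 + 1 + 2 = 5

5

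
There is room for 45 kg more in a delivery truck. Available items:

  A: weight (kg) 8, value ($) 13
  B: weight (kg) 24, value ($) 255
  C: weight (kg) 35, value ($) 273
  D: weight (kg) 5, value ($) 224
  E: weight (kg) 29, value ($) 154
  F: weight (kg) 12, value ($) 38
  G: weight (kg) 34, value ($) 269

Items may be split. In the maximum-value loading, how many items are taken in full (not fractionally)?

Greedy by value/weight ratio, highest first.
Order: D (224/5=44.80) > B (255/24=10.62) > G (269/34=7.91) > C (273/35=7.80) > E (154/29=5.31) > F (38/12=3.17) > A (13/8=1.62)
Fill: take D (5 @ 224) → take B (24 @ 255) → take 16/34 of G → 126.59; 45/45 used.
2 item(s) taken whole; one partial (take 16/34 of G).

2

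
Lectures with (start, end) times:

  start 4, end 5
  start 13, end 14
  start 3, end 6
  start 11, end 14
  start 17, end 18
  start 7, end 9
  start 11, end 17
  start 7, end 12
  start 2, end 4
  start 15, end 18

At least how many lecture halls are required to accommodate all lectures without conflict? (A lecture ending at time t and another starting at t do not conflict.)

3

Count concurrent intervals with a sweep; the peak is the room count.
Events (time:±→running): 2:+→1 3:+→2 4:-→1 4:+→2 5:-→1 6:-→0 7:+→1 7:+→2 9:-→1 11:+→2 11:+→3 … peak 3.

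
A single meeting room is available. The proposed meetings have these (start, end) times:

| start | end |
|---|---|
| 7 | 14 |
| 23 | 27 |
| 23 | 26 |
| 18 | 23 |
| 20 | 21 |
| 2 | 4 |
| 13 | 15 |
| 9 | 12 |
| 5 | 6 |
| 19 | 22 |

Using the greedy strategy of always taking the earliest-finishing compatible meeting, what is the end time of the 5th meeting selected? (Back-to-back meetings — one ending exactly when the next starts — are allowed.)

Sort by end time and greedily take each interval whose start is ≥ the last chosen end.
Sorted by end: (2,4)  (5,6)  (9,12)  (7,14)  (13,15)  (20,21)  (19,22)  (18,23)  (23,26)  (23,27)
take (2,4); take (5,6); take (9,12); take (13,15); take (20,21); skip (19,22); skip (18,23); take (23,26).
Selected: (2,4) (5,6) (9,12) (13,15) (20,21) (23,26)

21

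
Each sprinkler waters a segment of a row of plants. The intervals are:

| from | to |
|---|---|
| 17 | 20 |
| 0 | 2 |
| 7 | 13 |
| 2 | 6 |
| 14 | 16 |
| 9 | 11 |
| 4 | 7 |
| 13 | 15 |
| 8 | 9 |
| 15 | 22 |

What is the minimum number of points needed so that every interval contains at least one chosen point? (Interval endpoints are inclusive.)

By right end: [0,2]  [2,6]  [4,7]  [8,9]  [9,11]  [7,13]  [13,15]  [14,16]  [17,20]  [15,22]
[0,2] uncovered → point at 2; [4,7] uncovered → point at 7; [8,9] uncovered → point at 9; [13,15] uncovered → point at 15; [17,20] uncovered → point at 20.
Points: 2, 7, 9, 15, 20 (5 total).

5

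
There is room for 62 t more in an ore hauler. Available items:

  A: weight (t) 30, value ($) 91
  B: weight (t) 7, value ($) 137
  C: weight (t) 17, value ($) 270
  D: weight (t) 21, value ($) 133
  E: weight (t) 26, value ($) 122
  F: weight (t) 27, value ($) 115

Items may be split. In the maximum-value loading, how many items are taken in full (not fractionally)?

3

Greedy by value/weight ratio, highest first.
Ratios (sorted): B 19.57, C 15.88, D 6.33, E 4.69, F 4.26, A 3.03
take B (7 @ 137); take C (17 @ 270); take D (21 @ 133); take 17/26 of E → 79.77. Capacity used 62/62.
3 item(s) taken whole; one partial (take 17/26 of E).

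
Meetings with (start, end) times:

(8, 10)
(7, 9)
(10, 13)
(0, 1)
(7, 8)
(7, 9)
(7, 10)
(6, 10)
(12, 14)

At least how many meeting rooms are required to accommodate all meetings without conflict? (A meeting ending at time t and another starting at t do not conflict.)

5

The answer is the maximum number of intervals overlapping at any instant.
Events (time:±→running): 0:+→1 1:-→0 6:+→1 7:+→2 7:+→3 7:+→4 7:+→5 … peak 5.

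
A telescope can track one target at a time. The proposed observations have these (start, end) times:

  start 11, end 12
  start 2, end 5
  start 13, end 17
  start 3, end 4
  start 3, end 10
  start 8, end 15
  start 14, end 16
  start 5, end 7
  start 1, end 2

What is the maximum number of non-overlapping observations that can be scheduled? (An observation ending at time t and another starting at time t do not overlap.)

Sorted by end: (1,2)  (3,4)  (2,5)  (5,7)  (3,10)  (11,12)  (8,15)  (14,16)  (13,17)
take (1,2); take (3,4); take (5,7); skip (3,10); take (11,12); take (14,16); skip (13,17).
Selected 5 observations.

5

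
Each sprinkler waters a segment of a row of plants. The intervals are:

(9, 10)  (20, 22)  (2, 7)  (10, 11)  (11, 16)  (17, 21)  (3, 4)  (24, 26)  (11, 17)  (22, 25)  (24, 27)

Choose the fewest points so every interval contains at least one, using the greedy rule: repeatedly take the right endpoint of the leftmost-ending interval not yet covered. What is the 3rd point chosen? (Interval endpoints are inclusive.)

16

Process intervals by earliest right end; each time one isn't hit yet, stab at its right endpoint.
By right end: [3,4]  [2,7]  [9,10]  [10,11]  [11,16]  [11,17]  [17,21]  [20,22]  [22,25]  [24,26]  [24,27]
[3,4] uncovered → point at 4; [9,10] uncovered → point at 10; [11,16] uncovered → point at 16; [17,21] uncovered → point at 21; [22,25] uncovered → point at 25.
Points: 4, 10, 16, 21, 25 (5 total).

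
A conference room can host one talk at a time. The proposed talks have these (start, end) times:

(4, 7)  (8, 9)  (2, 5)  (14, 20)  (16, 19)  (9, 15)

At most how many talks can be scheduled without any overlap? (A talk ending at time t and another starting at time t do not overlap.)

4

Sorted by end: (2,5)  (4,7)  (8,9)  (9,15)  (16,19)  (14,20)
take (2,5); skip (4,7); take (8,9); take (9,15); take (16,19); skip (14,20).
Selected 4 talks.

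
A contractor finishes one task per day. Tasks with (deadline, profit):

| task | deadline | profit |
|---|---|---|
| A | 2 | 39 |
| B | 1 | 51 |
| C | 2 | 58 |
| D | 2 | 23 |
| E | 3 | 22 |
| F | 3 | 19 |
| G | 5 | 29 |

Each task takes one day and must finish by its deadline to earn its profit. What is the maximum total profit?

Take jobs in profit order; each goes to the latest open slot no later than its deadline.
Profit order: C=58 B=51 A=39 G=29 D=23 E=22 F=19
Assign: C→slot 2, B→slot 1, A skipped, G→slot 5, D skipped, E→slot 3, F skipped.
Slots: [1:B] [2:C] [3:E] [5:G]
Profit = 51 + 58 + 22 + 29 = 160

160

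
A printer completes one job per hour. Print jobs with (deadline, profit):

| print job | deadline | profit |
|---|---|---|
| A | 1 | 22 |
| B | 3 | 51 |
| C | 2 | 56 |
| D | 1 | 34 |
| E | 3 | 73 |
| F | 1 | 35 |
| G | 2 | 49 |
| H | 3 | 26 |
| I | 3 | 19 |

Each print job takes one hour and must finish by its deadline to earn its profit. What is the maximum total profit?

180

Sort by profit descending; place each in the latest free slot ≤ its deadline.
Profit order: E=73 C=56 B=51 G=49 F=35 D=34 H=26 A=22 I=19
Assign: E→slot 3, C→slot 2, B→slot 1, G skipped, F skipped, D skipped, H skipped, A skipped, I skipped.
Slots: [1:B] [2:C] [3:E]
Profit = 51 + 56 + 73 = 180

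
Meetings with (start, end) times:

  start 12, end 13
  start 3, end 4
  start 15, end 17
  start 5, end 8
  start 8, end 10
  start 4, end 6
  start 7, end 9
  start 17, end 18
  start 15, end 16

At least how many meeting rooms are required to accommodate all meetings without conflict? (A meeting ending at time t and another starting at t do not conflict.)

2

Count concurrent intervals with a sweep; the peak is the room count.
Events (time:±→running): 3:+→1 4:-→0 4:+→1 5:+→2 … peak 2.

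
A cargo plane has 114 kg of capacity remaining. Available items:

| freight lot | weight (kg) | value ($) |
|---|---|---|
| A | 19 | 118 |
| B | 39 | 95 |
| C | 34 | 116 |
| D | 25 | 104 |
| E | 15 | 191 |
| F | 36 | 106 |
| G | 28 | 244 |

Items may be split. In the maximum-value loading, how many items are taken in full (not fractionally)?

4

Sort by value per unit weight and fill in that order.
Order: E (191/15=12.73) > G (244/28=8.71) > A (118/19=6.21) > D (104/25=4.16) > C (116/34=3.41) > F (106/36=2.94) > B (95/39=2.44)
Fill: take E (15 @ 191) → take G (28 @ 244) → take A (19 @ 118) → take D (25 @ 104) → take 27/34 of C → 92.12; 114/114 used.
4 item(s) taken whole; one partial (take 27/34 of C).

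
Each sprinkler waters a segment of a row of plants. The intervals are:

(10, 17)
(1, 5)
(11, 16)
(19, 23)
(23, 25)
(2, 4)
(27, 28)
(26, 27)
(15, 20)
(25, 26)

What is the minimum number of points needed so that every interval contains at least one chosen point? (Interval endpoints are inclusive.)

Process intervals by earliest right end; each time one isn't hit yet, stab at its right endpoint.
By right end: [2,4]  [1,5]  [11,16]  [10,17]  [15,20]  [19,23]  [23,25]  [25,26]  [26,27]  [27,28]
[2,4] uncovered → point at 4; [11,16] uncovered → point at 16; [19,23] uncovered → point at 23; [25,26] uncovered → point at 26; [27,28] uncovered → point at 28.
Points: 4, 16, 23, 26, 28 (5 total).

5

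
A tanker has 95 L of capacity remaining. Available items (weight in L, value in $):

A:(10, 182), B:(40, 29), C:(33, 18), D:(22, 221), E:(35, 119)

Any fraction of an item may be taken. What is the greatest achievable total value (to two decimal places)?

542.30

Sort by value per unit weight and fill in that order.
Order: A (182/10=18.20) > D (221/22=10.05) > E (119/35=3.40) > B (29/40=0.72) > C (18/33=0.55)
Fill: take A (10 @ 182) → take D (22 @ 221) → take E (35 @ 119) → take 28/40 of B → 20.30; 95/95 used.
Total value = 542.30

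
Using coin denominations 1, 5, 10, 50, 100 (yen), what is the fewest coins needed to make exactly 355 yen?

5

Greedy: take as many of the largest coin as possible, then repeat with the remainder.
355 − 3×100→55 − 1×50→5 − 1×5→0
Total coins = 3 + 1 + 1 = 5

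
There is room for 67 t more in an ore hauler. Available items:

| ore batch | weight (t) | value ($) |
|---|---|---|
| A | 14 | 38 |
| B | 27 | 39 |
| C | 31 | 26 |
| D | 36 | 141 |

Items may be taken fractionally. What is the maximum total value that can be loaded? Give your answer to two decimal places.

203.56

Sort by value per unit weight and fill in that order.
Order: D (141/36=3.92) > A (38/14=2.71) > B (39/27=1.44) > C (26/31=0.84)
Fill: take D (36 @ 141) → take A (14 @ 38) → take 17/27 of B → 24.56; 67/67 used.
Total value = 203.56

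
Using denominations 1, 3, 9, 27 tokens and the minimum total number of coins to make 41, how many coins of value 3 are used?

1

Greedy: take as many of the largest coin as possible, then repeat with the remainder.
41 − 1×27→14 − 1×9→5 − 1×3→2 − 2×1→0
Count of 3: 1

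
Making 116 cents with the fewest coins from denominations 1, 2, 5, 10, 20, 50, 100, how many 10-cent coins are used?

1

116 = 1×100 + 1×10 + 1×5 + 1×1
Count of 10: 1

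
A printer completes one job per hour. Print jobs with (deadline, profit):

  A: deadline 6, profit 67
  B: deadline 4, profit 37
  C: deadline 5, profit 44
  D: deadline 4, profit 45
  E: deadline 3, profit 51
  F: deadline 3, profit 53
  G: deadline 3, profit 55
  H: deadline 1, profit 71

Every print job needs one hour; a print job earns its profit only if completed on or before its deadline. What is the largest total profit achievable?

Take jobs in profit order; each goes to the latest open slot no later than its deadline.
By profit: H(d1,71), A(d6,67), G(d3,55), F(d3,53), E(d3,51), D(d4,45), C(d5,44), B(d4,37)
H→slot 1; A→slot 6; G→slot 3; F→slot 2; E skipped; D→slot 4; C→slot 5; B skipped.
Profit = 71 + 53 + 55 + 45 + 44 + 67 = 335

335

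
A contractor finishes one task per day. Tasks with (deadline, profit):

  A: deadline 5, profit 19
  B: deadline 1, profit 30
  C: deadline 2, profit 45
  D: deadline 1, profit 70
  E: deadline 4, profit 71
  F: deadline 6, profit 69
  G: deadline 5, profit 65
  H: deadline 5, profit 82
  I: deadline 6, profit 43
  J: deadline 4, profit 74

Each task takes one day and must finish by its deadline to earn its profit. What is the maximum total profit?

431

Profit order: H=82 J=74 E=71 D=70 F=69 G=65 C=45 I=43 B=30 A=19
Assign: H→slot 5, J→slot 4, E→slot 3, D→slot 1, F→slot 6, G→slot 2, C skipped, I skipped, B skipped, A skipped.
Slots: [1:D] [2:G] [3:E] [4:J] [5:H] [6:F]
Profit = 70 + 65 + 71 + 74 + 82 + 69 = 431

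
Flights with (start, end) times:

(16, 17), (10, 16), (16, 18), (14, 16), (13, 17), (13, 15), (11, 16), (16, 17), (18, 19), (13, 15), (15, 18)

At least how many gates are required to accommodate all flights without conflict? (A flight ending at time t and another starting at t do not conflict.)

Count concurrent intervals with a sweep; the peak is the room count.
starts: [10, 11, 13, 13, 13, 14, 15, 16, 16, 16, 18]
ends:   [15, 15, 16, 16, 16, 17, 17, 17, 18, 18, 19]
s10→1 s11→2 s13→3 s13→4 s13→5 s14→6  — peak 6.

6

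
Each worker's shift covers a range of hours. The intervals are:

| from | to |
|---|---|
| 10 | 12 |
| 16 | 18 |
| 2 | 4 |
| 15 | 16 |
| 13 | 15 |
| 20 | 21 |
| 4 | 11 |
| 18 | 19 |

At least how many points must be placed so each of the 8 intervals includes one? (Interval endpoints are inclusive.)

Process intervals by earliest right end; each time one isn't hit yet, stab at its right endpoint.
By right end: [2,4]  [4,11]  [10,12]  [13,15]  [15,16]  [16,18]  [18,19]  [20,21]
[2,4] uncovered → point at 4; [10,12] uncovered → point at 12; [13,15] uncovered → point at 15; [16,18] uncovered → point at 18; [20,21] uncovered → point at 21.
Points: 4, 12, 15, 18, 21 (5 total).

5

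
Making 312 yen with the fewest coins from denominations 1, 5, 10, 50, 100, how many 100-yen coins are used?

312 = 3×100 + 1×10 + 2×1
Count of 100: 3

3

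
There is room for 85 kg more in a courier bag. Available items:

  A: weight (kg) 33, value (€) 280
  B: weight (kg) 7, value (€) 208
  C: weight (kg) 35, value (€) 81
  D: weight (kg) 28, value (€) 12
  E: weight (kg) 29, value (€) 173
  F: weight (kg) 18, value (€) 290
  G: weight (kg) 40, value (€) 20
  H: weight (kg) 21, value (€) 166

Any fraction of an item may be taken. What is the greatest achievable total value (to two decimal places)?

Sort by value per unit weight and fill in that order.
Order: B (208/7=29.71) > F (290/18=16.11) > A (280/33=8.48) > H (166/21=7.90) > E (173/29=5.97) > C (81/35=2.31) > G (20/40=0.50) > D (12/28=0.43)
Fill: take B (7 @ 208) → take F (18 @ 290) → take A (33 @ 280) → take H (21 @ 166) → take 6/29 of E → 35.79; 85/85 used.
Total value = 979.79

979.79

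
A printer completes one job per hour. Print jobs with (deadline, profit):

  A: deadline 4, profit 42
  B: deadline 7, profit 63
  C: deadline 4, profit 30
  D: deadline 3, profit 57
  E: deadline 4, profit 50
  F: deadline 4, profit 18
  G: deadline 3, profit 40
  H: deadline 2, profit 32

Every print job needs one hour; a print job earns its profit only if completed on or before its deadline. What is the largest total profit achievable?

252

Take jobs in profit order; each goes to the latest open slot no later than its deadline.
By profit: B(d7,63), D(d3,57), E(d4,50), A(d4,42), G(d3,40), H(d2,32), C(d4,30), F(d4,18)
B→slot 7; D→slot 3; E→slot 4; A→slot 2; G→slot 1; H skipped; C skipped; F skipped.
Profit = 40 + 42 + 57 + 50 + 63 = 252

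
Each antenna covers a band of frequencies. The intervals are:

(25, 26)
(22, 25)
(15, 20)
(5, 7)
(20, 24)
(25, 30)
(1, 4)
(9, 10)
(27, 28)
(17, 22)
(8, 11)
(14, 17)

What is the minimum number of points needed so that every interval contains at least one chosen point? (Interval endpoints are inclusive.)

7

Sort by right endpoint; whenever an interval is uncovered, place a point at its right end.
Sorted: [1,4] [5,7] [9,10] [8,11] [14,17] [15,20] [17,22] [20,24] [22,25] [25,26] [27,28] [25,30]
{[1,4]} hit by 4; {[5,7]} hit by 7; {[9,10],[8,11]} hit by 10; {[14,17],[15,20],[17,22]} hit by 17; {[20,24],[22,25]} hit by 24; {[25,26]} hit by 26; {[27,28],[25,30]} hit by 28.
Points: 4, 7, 10, 17, 24, 26, 28 (7 total).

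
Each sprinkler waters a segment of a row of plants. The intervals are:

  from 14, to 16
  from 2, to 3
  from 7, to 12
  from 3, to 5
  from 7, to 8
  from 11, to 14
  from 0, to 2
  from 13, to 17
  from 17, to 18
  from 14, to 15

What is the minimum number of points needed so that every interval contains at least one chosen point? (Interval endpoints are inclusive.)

5

Process intervals by earliest right end; each time one isn't hit yet, stab at its right endpoint.
Sorted: [0,2] [2,3] [3,5] [7,8] [7,12] [11,14] [14,15] [14,16] [13,17] [17,18]
{[0,2],[2,3]} hit by 2; {[3,5]} hit by 5; {[7,8],[7,12]} hit by 8; {[11,14],[14,15],[14,16],[13,17]} hit by 14; {[17,18]} hit by 18.
Points: 2, 5, 8, 14, 18 (5 total).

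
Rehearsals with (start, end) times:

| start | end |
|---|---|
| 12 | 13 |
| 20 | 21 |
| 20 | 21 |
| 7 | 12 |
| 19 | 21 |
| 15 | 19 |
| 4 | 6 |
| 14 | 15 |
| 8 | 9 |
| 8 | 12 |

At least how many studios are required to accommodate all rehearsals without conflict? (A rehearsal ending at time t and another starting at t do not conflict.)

3

Count concurrent intervals with a sweep; the peak is the room count.
Events (time:±→running): 4:+→1 6:-→0 7:+→1 8:+→2 8:+→3 … peak 3.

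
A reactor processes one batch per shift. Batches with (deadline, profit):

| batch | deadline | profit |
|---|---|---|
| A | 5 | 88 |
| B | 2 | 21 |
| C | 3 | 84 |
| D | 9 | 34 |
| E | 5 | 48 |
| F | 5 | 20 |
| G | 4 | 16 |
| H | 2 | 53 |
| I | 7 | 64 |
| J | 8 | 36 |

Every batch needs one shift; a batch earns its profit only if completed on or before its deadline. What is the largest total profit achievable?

428

Take jobs in profit order; each goes to the latest open slot no later than its deadline.
Profit order: A=88 C=84 I=64 H=53 E=48 J=36 D=34 B=21 F=20 G=16
Assign: A→slot 5, C→slot 3, I→slot 7, H→slot 2, E→slot 4, J→slot 8, D→slot 9, B→slot 1, F skipped, G skipped.
Slots: [1:B] [2:H] [3:C] [4:E] [5:A] [7:I] [8:J] [9:D]
Profit = 21 + 53 + 84 + 48 + 88 + 64 + 36 + 34 = 428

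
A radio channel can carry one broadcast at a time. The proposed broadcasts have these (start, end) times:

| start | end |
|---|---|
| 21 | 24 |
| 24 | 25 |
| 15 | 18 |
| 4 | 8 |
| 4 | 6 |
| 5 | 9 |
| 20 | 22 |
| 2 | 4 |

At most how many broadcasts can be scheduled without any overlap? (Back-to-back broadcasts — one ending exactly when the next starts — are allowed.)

5

Sorted by end: (2,4)  (4,6)  (4,8)  (5,9)  (15,18)  (20,22)  (21,24)  (24,25)
take (2,4); take (4,6); skip (4,8); skip (5,9); take (15,18); take (20,22); skip (21,24); take (24,25).
Selected 5 broadcasts.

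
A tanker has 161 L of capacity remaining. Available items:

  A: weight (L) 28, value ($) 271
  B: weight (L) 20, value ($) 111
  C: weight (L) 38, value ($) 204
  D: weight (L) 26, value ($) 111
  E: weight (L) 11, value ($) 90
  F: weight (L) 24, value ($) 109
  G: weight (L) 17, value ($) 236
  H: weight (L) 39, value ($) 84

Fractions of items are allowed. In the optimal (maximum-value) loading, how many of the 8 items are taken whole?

Greedy by value/weight ratio, highest first.
Order: G (236/17=13.88) > A (271/28=9.68) > E (90/11=8.18) > B (111/20=5.55) > C (204/38=5.37) > F (109/24=4.54) > D (111/26=4.27) > H (84/39=2.15)
Fill: take G (17 @ 236) → take A (28 @ 271) → take E (11 @ 90) → take B (20 @ 111) → take C (38 @ 204) → take F (24 @ 109) → take 23/26 of D → 98.19; 161/161 used.
6 item(s) taken whole; one partial (take 23/26 of D).

6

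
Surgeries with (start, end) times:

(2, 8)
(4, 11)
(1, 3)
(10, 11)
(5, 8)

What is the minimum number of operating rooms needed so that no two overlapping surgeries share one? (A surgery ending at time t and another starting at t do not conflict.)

Count concurrent intervals with a sweep; the peak is the room count.
starts: [1, 2, 4, 5, 10]
ends:   [3, 8, 8, 11, 11]
s1→1 s2→2 e3→1 s4→2 s5→3  — peak 3.

3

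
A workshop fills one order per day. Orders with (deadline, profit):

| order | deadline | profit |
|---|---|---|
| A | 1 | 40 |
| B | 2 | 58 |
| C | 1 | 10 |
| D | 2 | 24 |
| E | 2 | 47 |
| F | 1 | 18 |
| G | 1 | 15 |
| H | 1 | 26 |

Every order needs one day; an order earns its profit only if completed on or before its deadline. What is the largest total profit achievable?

Sort by profit descending; place each in the latest free slot ≤ its deadline.
By profit: B(d2,58), E(d2,47), A(d1,40), H(d1,26), D(d2,24), F(d1,18), G(d1,15), C(d1,10)
B→slot 2; E→slot 1; A skipped; H skipped; D skipped; F skipped; G skipped; C skipped.
Profit = 47 + 58 = 105

105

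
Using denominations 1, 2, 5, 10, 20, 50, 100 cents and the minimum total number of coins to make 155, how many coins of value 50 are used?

Greedy: take as many of the largest coin as possible, then repeat with the remainder.
155 = 1×100 + 1×50 + 1×5
Count of 50: 1

1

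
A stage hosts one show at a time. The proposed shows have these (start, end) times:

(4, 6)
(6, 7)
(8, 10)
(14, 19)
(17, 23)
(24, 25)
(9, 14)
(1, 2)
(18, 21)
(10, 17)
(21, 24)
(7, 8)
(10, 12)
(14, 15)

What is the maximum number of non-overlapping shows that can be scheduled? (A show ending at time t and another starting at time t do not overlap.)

Sorted by end: (1,2)  (4,6)  (6,7)  (7,8)  (8,10)  (10,12)  (9,14)  (14,15)  (10,17)  (14,19)  (18,21)  (17,23)  (21,24)  (24,25)
take (1,2); take (4,6); take (6,7); take (7,8); take (8,10); take (10,12); take (14,15); take (18,21); take (21,24); take (24,25).
Selected 10 shows.

10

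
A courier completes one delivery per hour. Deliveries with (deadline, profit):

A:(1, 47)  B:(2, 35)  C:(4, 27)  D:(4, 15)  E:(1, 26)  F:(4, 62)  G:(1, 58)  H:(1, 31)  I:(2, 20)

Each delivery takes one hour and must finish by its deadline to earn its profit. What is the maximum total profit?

182

By profit: F(d4,62), G(d1,58), A(d1,47), B(d2,35), H(d1,31), C(d4,27), E(d1,26), I(d2,20), D(d4,15)
F→slot 4; G→slot 1; A skipped; B→slot 2; H skipped; C→slot 3; E skipped; I skipped; D skipped.
Profit = 58 + 35 + 27 + 62 = 182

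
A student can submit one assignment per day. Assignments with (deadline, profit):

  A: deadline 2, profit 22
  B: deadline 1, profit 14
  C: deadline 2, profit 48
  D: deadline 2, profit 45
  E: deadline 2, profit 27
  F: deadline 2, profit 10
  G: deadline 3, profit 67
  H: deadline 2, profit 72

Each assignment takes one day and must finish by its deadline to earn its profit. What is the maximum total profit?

Sort by profit descending; place each in the latest free slot ≤ its deadline.
Profit order: H=72 G=67 C=48 D=45 E=27 A=22 B=14 F=10
Assign: H→slot 2, G→slot 3, C→slot 1, D skipped, E skipped, A skipped, B skipped, F skipped.
Slots: [1:C] [2:H] [3:G]
Profit = 48 + 72 + 67 = 187

187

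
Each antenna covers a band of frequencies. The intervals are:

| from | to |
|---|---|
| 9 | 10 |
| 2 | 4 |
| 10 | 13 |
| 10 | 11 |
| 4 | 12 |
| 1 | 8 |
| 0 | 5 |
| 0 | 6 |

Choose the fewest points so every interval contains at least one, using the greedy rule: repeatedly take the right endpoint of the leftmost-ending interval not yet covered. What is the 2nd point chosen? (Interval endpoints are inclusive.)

10

By right end: [2,4]  [0,5]  [0,6]  [1,8]  [9,10]  [10,11]  [4,12]  [10,13]
[2,4] uncovered → point at 4; [9,10] uncovered → point at 10.
Points: 4, 10 (2 total).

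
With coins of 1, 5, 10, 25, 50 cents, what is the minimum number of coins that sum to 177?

6

Greedy: take as many of the largest coin as possible, then repeat with the remainder.
177 − 3×50→27 − 1×25→2 − 2×1→0
Total coins = 3 + 1 + 2 = 6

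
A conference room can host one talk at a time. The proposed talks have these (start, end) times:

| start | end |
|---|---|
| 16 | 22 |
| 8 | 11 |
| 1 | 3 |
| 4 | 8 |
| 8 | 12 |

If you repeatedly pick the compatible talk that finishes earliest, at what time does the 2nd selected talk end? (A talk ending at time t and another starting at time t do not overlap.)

8

Sorted by end: (1,3)  (4,8)  (8,11)  (8,12)  (16,22)
take (1,3); take (4,8); take (8,11); take (16,22).
Selected: (1,3) (4,8) (8,11) (16,22)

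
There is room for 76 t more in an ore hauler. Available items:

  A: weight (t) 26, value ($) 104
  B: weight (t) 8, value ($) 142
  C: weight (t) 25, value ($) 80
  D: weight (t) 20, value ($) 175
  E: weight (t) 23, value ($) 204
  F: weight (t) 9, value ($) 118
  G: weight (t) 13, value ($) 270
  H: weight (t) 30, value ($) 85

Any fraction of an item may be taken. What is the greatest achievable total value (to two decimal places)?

Sort by value per unit weight and fill in that order.
Order: G (270/13=20.77) > B (142/8=17.75) > F (118/9=13.11) > E (204/23=8.87) > D (175/20=8.75) > A (104/26=4.00) > C (80/25=3.20) > H (85/30=2.83)
Fill: take G (13 @ 270) → take B (8 @ 142) → take F (9 @ 118) → take E (23 @ 204) → take D (20 @ 175) → take 3/26 of A → 12.00; 76/76 used.
Total value = 921.00

921.00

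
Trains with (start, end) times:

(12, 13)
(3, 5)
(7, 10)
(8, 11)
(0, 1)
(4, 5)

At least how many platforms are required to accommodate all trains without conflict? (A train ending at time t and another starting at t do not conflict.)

The answer is the maximum number of intervals overlapping at any instant.
Events (time:±→running): 0:+→1 1:-→0 3:+→1 4:+→2 … peak 2.

2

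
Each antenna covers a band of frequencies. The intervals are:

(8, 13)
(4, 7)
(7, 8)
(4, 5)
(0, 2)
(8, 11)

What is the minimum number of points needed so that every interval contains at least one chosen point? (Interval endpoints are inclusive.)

Sorted: [0,2] [4,5] [4,7] [7,8] [8,11] [8,13]
{[0,2]} hit by 2; {[4,5],[4,7]} hit by 5; {[7,8],[8,11],[8,13]} hit by 8.
Points: 2, 5, 8 (3 total).

3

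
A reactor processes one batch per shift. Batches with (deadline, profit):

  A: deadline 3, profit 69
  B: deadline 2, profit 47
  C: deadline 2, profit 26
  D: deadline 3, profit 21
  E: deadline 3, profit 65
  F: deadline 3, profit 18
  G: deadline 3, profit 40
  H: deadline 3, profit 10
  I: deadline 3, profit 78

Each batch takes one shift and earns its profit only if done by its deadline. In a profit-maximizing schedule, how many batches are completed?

By profit: I(d3,78), A(d3,69), E(d3,65), B(d2,47), G(d3,40), C(d2,26), D(d3,21), F(d3,18), H(d3,10)
I→slot 3; A→slot 2; E→slot 1; B skipped; G skipped; C skipped; D skipped; F skipped; H skipped.
3 of 9 scheduled.

3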